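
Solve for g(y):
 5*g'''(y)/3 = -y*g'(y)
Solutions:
 g(y) = C1 + Integral(C2*airyai(-3^(1/3)*5^(2/3)*y/5) + C3*airybi(-3^(1/3)*5^(2/3)*y/5), y)


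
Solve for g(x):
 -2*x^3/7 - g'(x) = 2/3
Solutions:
 g(x) = C1 - x^4/14 - 2*x/3


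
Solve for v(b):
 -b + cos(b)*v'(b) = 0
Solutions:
 v(b) = C1 + Integral(b/cos(b), b)


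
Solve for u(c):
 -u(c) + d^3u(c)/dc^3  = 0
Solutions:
 u(c) = C3*exp(c) + (C1*sin(sqrt(3)*c/2) + C2*cos(sqrt(3)*c/2))*exp(-c/2)


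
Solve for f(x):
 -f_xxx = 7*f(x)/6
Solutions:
 f(x) = C3*exp(-6^(2/3)*7^(1/3)*x/6) + (C1*sin(2^(2/3)*3^(1/6)*7^(1/3)*x/4) + C2*cos(2^(2/3)*3^(1/6)*7^(1/3)*x/4))*exp(6^(2/3)*7^(1/3)*x/12)


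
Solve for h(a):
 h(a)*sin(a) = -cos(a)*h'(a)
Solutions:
 h(a) = C1*cos(a)


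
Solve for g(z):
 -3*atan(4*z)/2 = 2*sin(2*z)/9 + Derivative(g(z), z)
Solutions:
 g(z) = C1 - 3*z*atan(4*z)/2 + 3*log(16*z^2 + 1)/16 + cos(2*z)/9


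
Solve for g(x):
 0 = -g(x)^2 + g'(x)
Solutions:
 g(x) = -1/(C1 + x)


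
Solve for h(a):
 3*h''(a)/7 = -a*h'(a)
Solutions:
 h(a) = C1 + C2*erf(sqrt(42)*a/6)


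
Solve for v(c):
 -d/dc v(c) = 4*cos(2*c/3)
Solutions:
 v(c) = C1 - 6*sin(2*c/3)


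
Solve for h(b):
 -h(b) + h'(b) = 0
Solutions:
 h(b) = C1*exp(b)


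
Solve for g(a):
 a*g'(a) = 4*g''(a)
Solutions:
 g(a) = C1 + C2*erfi(sqrt(2)*a/4)


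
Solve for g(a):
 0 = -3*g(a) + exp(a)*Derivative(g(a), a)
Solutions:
 g(a) = C1*exp(-3*exp(-a))


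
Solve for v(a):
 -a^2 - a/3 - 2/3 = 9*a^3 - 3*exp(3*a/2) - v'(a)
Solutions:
 v(a) = C1 + 9*a^4/4 + a^3/3 + a^2/6 + 2*a/3 - 2*exp(3*a/2)


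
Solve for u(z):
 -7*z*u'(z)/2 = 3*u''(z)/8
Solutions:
 u(z) = C1 + C2*erf(sqrt(42)*z/3)


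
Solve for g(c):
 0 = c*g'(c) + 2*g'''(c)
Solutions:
 g(c) = C1 + Integral(C2*airyai(-2^(2/3)*c/2) + C3*airybi(-2^(2/3)*c/2), c)


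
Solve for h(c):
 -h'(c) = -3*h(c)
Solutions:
 h(c) = C1*exp(3*c)


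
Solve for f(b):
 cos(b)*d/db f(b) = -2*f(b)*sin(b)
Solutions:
 f(b) = C1*cos(b)^2


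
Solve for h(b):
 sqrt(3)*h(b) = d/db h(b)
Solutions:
 h(b) = C1*exp(sqrt(3)*b)


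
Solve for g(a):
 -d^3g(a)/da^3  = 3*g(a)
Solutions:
 g(a) = C3*exp(-3^(1/3)*a) + (C1*sin(3^(5/6)*a/2) + C2*cos(3^(5/6)*a/2))*exp(3^(1/3)*a/2)


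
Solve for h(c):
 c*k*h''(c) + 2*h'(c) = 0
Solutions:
 h(c) = C1 + c^(((re(k) - 2)*re(k) + im(k)^2)/(re(k)^2 + im(k)^2))*(C2*sin(2*log(c)*Abs(im(k))/(re(k)^2 + im(k)^2)) + C3*cos(2*log(c)*im(k)/(re(k)^2 + im(k)^2)))


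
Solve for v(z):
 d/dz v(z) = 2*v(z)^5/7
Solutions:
 v(z) = -7^(1/4)*(-1/(C1 + 8*z))^(1/4)
 v(z) = 7^(1/4)*(-1/(C1 + 8*z))^(1/4)
 v(z) = -7^(1/4)*I*(-1/(C1 + 8*z))^(1/4)
 v(z) = 7^(1/4)*I*(-1/(C1 + 8*z))^(1/4)


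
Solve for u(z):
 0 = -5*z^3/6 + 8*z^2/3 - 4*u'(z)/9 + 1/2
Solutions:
 u(z) = C1 - 15*z^4/32 + 2*z^3 + 9*z/8


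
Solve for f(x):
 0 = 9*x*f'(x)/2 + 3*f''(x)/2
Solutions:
 f(x) = C1 + C2*erf(sqrt(6)*x/2)


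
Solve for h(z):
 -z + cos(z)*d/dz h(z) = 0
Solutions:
 h(z) = C1 + Integral(z/cos(z), z)


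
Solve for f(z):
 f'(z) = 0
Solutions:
 f(z) = C1


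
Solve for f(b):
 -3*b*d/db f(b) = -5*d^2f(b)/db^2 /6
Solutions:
 f(b) = C1 + C2*erfi(3*sqrt(5)*b/5)


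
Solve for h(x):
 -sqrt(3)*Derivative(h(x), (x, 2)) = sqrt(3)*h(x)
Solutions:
 h(x) = C1*sin(x) + C2*cos(x)


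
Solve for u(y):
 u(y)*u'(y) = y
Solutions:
 u(y) = -sqrt(C1 + y^2)
 u(y) = sqrt(C1 + y^2)


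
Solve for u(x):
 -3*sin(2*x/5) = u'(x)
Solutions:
 u(x) = C1 + 15*cos(2*x/5)/2


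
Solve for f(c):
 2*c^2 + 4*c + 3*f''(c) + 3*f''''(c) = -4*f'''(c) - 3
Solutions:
 f(c) = C1 + C2*c - c^4/18 + 2*c^3/27 - 7*c^2/54 + (C3*sin(sqrt(5)*c/3) + C4*cos(sqrt(5)*c/3))*exp(-2*c/3)


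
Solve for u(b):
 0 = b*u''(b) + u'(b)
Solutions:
 u(b) = C1 + C2*log(b)


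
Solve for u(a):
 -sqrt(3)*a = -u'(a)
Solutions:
 u(a) = C1 + sqrt(3)*a^2/2


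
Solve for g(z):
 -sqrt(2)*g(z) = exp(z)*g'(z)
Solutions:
 g(z) = C1*exp(sqrt(2)*exp(-z))


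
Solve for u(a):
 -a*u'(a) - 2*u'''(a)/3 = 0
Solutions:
 u(a) = C1 + Integral(C2*airyai(-2^(2/3)*3^(1/3)*a/2) + C3*airybi(-2^(2/3)*3^(1/3)*a/2), a)


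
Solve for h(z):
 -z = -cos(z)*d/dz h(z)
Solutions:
 h(z) = C1 + Integral(z/cos(z), z)


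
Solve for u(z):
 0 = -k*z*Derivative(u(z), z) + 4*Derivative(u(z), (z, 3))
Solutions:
 u(z) = C1 + Integral(C2*airyai(2^(1/3)*k^(1/3)*z/2) + C3*airybi(2^(1/3)*k^(1/3)*z/2), z)


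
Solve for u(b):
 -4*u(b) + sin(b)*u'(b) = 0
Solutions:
 u(b) = C1*(cos(b)^2 - 2*cos(b) + 1)/(cos(b)^2 + 2*cos(b) + 1)


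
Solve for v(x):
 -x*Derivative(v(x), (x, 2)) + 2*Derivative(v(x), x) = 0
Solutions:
 v(x) = C1 + C2*x^3


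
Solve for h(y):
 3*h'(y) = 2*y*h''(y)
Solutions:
 h(y) = C1 + C2*y^(5/2)


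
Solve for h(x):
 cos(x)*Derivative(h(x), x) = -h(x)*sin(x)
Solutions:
 h(x) = C1*cos(x)


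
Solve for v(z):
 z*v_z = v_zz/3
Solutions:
 v(z) = C1 + C2*erfi(sqrt(6)*z/2)


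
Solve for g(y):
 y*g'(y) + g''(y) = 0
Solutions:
 g(y) = C1 + C2*erf(sqrt(2)*y/2)


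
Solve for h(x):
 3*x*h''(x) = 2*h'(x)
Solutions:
 h(x) = C1 + C2*x^(5/3)


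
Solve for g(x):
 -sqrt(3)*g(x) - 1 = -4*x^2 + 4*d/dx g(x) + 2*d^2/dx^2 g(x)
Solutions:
 g(x) = C1*exp(x*(-1 + sqrt(2)*sqrt(2 - sqrt(3))/2)) + C2*exp(-x*(sqrt(2)*sqrt(2 - sqrt(3))/2 + 1)) + 4*sqrt(3)*x^2/3 - 32*x/3 - 16/3 + 125*sqrt(3)/9


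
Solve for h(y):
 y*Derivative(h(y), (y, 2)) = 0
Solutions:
 h(y) = C1 + C2*y


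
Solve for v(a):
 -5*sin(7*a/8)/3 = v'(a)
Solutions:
 v(a) = C1 + 40*cos(7*a/8)/21


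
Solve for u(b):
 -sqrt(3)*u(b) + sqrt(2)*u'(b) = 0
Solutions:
 u(b) = C1*exp(sqrt(6)*b/2)


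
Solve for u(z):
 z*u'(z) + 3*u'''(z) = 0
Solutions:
 u(z) = C1 + Integral(C2*airyai(-3^(2/3)*z/3) + C3*airybi(-3^(2/3)*z/3), z)


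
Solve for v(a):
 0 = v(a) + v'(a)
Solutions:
 v(a) = C1*exp(-a)


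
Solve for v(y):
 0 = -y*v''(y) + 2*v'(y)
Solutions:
 v(y) = C1 + C2*y^3


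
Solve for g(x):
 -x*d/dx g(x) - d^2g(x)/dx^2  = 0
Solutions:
 g(x) = C1 + C2*erf(sqrt(2)*x/2)


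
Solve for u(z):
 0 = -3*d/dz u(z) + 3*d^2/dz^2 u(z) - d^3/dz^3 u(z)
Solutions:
 u(z) = C1 + (C2*sin(sqrt(3)*z/2) + C3*cos(sqrt(3)*z/2))*exp(3*z/2)


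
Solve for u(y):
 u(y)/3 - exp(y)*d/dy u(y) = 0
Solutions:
 u(y) = C1*exp(-exp(-y)/3)


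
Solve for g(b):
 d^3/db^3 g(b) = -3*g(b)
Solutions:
 g(b) = C3*exp(-3^(1/3)*b) + (C1*sin(3^(5/6)*b/2) + C2*cos(3^(5/6)*b/2))*exp(3^(1/3)*b/2)


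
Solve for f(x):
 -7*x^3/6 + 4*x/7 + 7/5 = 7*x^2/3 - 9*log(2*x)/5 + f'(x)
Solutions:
 f(x) = C1 - 7*x^4/24 - 7*x^3/9 + 2*x^2/7 + 9*x*log(x)/5 - 2*x/5 + 9*x*log(2)/5


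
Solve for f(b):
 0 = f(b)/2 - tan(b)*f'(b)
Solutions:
 f(b) = C1*sqrt(sin(b))


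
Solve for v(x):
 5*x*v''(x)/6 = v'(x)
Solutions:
 v(x) = C1 + C2*x^(11/5)


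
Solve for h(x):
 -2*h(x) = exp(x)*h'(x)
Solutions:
 h(x) = C1*exp(2*exp(-x))


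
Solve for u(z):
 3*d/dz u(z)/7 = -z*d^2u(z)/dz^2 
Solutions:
 u(z) = C1 + C2*z^(4/7)


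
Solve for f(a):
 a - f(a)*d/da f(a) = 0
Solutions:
 f(a) = -sqrt(C1 + a^2)
 f(a) = sqrt(C1 + a^2)


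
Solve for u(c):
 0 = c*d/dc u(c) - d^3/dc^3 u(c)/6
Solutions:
 u(c) = C1 + Integral(C2*airyai(6^(1/3)*c) + C3*airybi(6^(1/3)*c), c)


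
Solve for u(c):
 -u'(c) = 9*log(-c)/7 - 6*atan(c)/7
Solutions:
 u(c) = C1 - 9*c*log(-c)/7 + 6*c*atan(c)/7 + 9*c/7 - 3*log(c^2 + 1)/7


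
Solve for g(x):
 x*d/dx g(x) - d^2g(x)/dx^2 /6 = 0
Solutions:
 g(x) = C1 + C2*erfi(sqrt(3)*x)


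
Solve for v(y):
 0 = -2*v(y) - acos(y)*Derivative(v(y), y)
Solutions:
 v(y) = C1*exp(-2*Integral(1/acos(y), y))


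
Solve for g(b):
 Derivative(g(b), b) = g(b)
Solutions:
 g(b) = C1*exp(b)


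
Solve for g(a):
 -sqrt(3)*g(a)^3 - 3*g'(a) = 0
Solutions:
 g(a) = -sqrt(6)*sqrt(-1/(C1 - sqrt(3)*a))/2
 g(a) = sqrt(6)*sqrt(-1/(C1 - sqrt(3)*a))/2


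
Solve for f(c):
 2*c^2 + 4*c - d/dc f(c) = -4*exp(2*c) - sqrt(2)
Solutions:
 f(c) = C1 + 2*c^3/3 + 2*c^2 + sqrt(2)*c + 2*exp(2*c)


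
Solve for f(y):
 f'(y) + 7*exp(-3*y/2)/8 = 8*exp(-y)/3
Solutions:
 f(y) = C1 - 8*exp(-y)/3 + 7*exp(-3*y/2)/12


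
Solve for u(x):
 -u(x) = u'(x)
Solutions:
 u(x) = C1*exp(-x)


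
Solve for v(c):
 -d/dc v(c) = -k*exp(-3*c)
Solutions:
 v(c) = C1 - k*exp(-3*c)/3


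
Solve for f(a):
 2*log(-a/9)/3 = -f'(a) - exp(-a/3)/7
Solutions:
 f(a) = C1 - 2*a*log(-a)/3 + 2*a*(1 + 2*log(3))/3 + 3*exp(-a/3)/7


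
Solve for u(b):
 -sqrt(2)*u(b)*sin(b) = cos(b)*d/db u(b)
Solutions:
 u(b) = C1*cos(b)^(sqrt(2))


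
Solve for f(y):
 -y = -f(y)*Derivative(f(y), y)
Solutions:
 f(y) = -sqrt(C1 + y^2)
 f(y) = sqrt(C1 + y^2)


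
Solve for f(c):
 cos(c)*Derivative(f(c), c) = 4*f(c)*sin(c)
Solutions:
 f(c) = C1/cos(c)^4


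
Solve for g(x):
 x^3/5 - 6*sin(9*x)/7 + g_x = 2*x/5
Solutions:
 g(x) = C1 - x^4/20 + x^2/5 - 2*cos(9*x)/21


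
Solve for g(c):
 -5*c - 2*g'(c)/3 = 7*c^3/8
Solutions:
 g(c) = C1 - 21*c^4/64 - 15*c^2/4


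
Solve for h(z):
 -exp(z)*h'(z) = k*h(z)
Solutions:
 h(z) = C1*exp(k*exp(-z))


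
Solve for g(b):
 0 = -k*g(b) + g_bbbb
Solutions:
 g(b) = C1*exp(-b*k^(1/4)) + C2*exp(b*k^(1/4)) + C3*exp(-I*b*k^(1/4)) + C4*exp(I*b*k^(1/4))


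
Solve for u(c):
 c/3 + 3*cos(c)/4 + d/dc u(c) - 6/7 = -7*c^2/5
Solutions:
 u(c) = C1 - 7*c^3/15 - c^2/6 + 6*c/7 - 3*sin(c)/4


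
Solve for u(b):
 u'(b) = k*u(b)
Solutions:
 u(b) = C1*exp(b*k)


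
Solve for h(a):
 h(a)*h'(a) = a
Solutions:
 h(a) = -sqrt(C1 + a^2)
 h(a) = sqrt(C1 + a^2)


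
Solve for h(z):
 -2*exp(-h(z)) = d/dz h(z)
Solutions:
 h(z) = log(C1 - 2*z)


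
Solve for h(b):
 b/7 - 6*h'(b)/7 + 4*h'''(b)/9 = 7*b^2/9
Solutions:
 h(b) = C1 + C2*exp(-3*sqrt(42)*b/14) + C3*exp(3*sqrt(42)*b/14) - 49*b^3/162 + b^2/12 - 686*b/729


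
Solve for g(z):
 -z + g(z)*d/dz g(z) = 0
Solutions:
 g(z) = -sqrt(C1 + z^2)
 g(z) = sqrt(C1 + z^2)


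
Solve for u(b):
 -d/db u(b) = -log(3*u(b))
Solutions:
 -Integral(1/(log(_y) + log(3)), (_y, u(b))) = C1 - b


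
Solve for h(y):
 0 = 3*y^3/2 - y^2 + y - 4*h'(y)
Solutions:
 h(y) = C1 + 3*y^4/32 - y^3/12 + y^2/8


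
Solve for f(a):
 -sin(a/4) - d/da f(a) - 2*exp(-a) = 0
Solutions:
 f(a) = C1 + 4*cos(a/4) + 2*exp(-a)


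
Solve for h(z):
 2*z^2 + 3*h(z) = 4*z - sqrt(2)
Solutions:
 h(z) = -2*z^2/3 + 4*z/3 - sqrt(2)/3


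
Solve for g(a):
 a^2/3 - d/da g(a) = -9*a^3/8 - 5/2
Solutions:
 g(a) = C1 + 9*a^4/32 + a^3/9 + 5*a/2


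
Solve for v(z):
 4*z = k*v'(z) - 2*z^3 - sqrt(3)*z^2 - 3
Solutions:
 v(z) = C1 + z^4/(2*k) + sqrt(3)*z^3/(3*k) + 2*z^2/k + 3*z/k


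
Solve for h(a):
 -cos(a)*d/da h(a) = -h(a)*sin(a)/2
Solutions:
 h(a) = C1/sqrt(cos(a))


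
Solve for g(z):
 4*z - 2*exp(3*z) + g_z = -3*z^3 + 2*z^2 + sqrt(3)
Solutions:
 g(z) = C1 - 3*z^4/4 + 2*z^3/3 - 2*z^2 + sqrt(3)*z + 2*exp(3*z)/3


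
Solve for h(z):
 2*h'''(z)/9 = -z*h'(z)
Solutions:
 h(z) = C1 + Integral(C2*airyai(-6^(2/3)*z/2) + C3*airybi(-6^(2/3)*z/2), z)


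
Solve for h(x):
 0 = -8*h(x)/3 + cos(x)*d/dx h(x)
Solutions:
 h(x) = C1*(sin(x) + 1)^(4/3)/(sin(x) - 1)^(4/3)


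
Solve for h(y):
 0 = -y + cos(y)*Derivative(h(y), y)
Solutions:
 h(y) = C1 + Integral(y/cos(y), y)


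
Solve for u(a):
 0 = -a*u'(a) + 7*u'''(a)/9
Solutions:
 u(a) = C1 + Integral(C2*airyai(21^(2/3)*a/7) + C3*airybi(21^(2/3)*a/7), a)


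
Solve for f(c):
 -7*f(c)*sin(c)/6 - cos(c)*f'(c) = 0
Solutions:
 f(c) = C1*cos(c)^(7/6)


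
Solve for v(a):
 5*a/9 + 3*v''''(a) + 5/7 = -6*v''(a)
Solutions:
 v(a) = C1 + C2*a + C3*sin(sqrt(2)*a) + C4*cos(sqrt(2)*a) - 5*a^3/324 - 5*a^2/84


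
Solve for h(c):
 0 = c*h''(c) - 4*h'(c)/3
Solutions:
 h(c) = C1 + C2*c^(7/3)


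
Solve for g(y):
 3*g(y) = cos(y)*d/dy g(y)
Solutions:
 g(y) = C1*(sin(y) + 1)^(3/2)/(sin(y) - 1)^(3/2)


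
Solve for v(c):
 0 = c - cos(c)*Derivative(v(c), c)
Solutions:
 v(c) = C1 + Integral(c/cos(c), c)


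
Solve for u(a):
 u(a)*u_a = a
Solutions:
 u(a) = -sqrt(C1 + a^2)
 u(a) = sqrt(C1 + a^2)


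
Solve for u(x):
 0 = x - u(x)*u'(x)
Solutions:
 u(x) = -sqrt(C1 + x^2)
 u(x) = sqrt(C1 + x^2)


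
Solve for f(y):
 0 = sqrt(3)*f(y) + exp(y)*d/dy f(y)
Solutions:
 f(y) = C1*exp(sqrt(3)*exp(-y))


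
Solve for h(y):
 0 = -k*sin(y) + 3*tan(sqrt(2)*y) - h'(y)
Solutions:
 h(y) = C1 + k*cos(y) - 3*sqrt(2)*log(cos(sqrt(2)*y))/2


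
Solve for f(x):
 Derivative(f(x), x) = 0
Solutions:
 f(x) = C1


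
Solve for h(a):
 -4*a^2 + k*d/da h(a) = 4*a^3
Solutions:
 h(a) = C1 + a^4/k + 4*a^3/(3*k)


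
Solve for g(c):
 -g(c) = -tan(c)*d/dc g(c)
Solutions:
 g(c) = C1*sin(c)


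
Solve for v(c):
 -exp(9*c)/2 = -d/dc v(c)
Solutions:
 v(c) = C1 + exp(9*c)/18


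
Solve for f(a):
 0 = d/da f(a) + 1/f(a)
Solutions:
 f(a) = -sqrt(C1 - 2*a)
 f(a) = sqrt(C1 - 2*a)


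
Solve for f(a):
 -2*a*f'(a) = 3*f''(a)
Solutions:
 f(a) = C1 + C2*erf(sqrt(3)*a/3)


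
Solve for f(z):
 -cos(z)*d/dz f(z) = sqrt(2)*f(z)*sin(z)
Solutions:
 f(z) = C1*cos(z)^(sqrt(2))


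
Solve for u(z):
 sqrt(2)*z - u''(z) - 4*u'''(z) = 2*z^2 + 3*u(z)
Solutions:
 u(z) = C3*exp(-z) - 2*z^2/3 + sqrt(2)*z/3 + (C1*sin(sqrt(39)*z/8) + C2*cos(sqrt(39)*z/8))*exp(3*z/8) + 4/9


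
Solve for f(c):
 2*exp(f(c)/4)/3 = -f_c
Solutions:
 f(c) = 4*log(1/(C1 + 2*c)) + 4*log(12)


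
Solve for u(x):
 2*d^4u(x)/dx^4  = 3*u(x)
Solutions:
 u(x) = C1*exp(-2^(3/4)*3^(1/4)*x/2) + C2*exp(2^(3/4)*3^(1/4)*x/2) + C3*sin(2^(3/4)*3^(1/4)*x/2) + C4*cos(2^(3/4)*3^(1/4)*x/2)


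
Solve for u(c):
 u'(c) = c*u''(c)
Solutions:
 u(c) = C1 + C2*c^2


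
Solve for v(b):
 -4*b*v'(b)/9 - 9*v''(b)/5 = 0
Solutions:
 v(b) = C1 + C2*erf(sqrt(10)*b/9)


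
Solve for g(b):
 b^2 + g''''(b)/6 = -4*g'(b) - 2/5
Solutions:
 g(b) = C1 + C4*exp(-2*3^(1/3)*b) - b^3/12 - b/10 + (C2*sin(3^(5/6)*b) + C3*cos(3^(5/6)*b))*exp(3^(1/3)*b)


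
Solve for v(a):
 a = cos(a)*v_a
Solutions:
 v(a) = C1 + Integral(a/cos(a), a)


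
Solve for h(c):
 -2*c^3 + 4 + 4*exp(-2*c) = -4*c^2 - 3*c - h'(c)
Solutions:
 h(c) = C1 + c^4/2 - 4*c^3/3 - 3*c^2/2 - 4*c + 2*exp(-2*c)


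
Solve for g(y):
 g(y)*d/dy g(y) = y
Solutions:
 g(y) = -sqrt(C1 + y^2)
 g(y) = sqrt(C1 + y^2)


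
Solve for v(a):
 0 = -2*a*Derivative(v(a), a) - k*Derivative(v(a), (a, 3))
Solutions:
 v(a) = C1 + Integral(C2*airyai(2^(1/3)*a*(-1/k)^(1/3)) + C3*airybi(2^(1/3)*a*(-1/k)^(1/3)), a)


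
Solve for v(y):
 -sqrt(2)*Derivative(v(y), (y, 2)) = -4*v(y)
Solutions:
 v(y) = C1*exp(-2^(3/4)*y) + C2*exp(2^(3/4)*y)


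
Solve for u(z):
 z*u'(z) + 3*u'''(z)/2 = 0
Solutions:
 u(z) = C1 + Integral(C2*airyai(-2^(1/3)*3^(2/3)*z/3) + C3*airybi(-2^(1/3)*3^(2/3)*z/3), z)


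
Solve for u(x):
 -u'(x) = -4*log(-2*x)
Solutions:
 u(x) = C1 + 4*x*log(-x) + 4*x*(-1 + log(2))


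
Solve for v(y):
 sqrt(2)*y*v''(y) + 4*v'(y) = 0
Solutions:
 v(y) = C1 + C2*y^(1 - 2*sqrt(2))


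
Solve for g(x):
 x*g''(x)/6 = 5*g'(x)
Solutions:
 g(x) = C1 + C2*x^31


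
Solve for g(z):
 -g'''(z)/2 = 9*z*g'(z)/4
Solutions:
 g(z) = C1 + Integral(C2*airyai(-6^(2/3)*z/2) + C3*airybi(-6^(2/3)*z/2), z)


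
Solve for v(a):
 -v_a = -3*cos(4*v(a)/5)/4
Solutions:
 -3*a/4 - 5*log(sin(4*v(a)/5) - 1)/8 + 5*log(sin(4*v(a)/5) + 1)/8 = C1


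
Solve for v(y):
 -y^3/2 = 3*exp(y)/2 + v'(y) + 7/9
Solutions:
 v(y) = C1 - y^4/8 - 7*y/9 - 3*exp(y)/2


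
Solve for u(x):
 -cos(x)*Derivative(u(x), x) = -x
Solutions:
 u(x) = C1 + Integral(x/cos(x), x)


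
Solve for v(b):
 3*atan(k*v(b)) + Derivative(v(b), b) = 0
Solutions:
 Integral(1/atan(_y*k), (_y, v(b))) = C1 - 3*b


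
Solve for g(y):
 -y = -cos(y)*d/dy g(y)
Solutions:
 g(y) = C1 + Integral(y/cos(y), y)


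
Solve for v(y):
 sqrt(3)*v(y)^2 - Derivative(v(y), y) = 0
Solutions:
 v(y) = -1/(C1 + sqrt(3)*y)


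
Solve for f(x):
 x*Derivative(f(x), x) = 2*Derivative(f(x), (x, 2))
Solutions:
 f(x) = C1 + C2*erfi(x/2)


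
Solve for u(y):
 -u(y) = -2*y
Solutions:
 u(y) = 2*y


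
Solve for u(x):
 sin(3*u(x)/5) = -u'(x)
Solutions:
 x + 5*log(cos(3*u(x)/5) - 1)/6 - 5*log(cos(3*u(x)/5) + 1)/6 = C1


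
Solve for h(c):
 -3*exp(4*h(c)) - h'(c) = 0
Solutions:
 h(c) = log(-I*(1/(C1 + 12*c))^(1/4))
 h(c) = log(I*(1/(C1 + 12*c))^(1/4))
 h(c) = log(-(1/(C1 + 12*c))^(1/4))
 h(c) = log(1/(C1 + 12*c))/4


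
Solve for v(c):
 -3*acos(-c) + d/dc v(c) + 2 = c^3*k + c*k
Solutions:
 v(c) = C1 + c^4*k/4 + c^2*k/2 + 3*c*acos(-c) - 2*c + 3*sqrt(1 - c^2)


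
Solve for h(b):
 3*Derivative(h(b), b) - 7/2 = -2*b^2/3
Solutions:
 h(b) = C1 - 2*b^3/27 + 7*b/6


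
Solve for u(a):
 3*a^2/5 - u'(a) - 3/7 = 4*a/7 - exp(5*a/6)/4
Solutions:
 u(a) = C1 + a^3/5 - 2*a^2/7 - 3*a/7 + 3*exp(5*a/6)/10


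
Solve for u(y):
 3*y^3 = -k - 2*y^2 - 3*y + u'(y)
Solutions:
 u(y) = C1 + k*y + 3*y^4/4 + 2*y^3/3 + 3*y^2/2


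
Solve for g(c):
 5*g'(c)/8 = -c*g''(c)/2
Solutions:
 g(c) = C1 + C2/c^(1/4)


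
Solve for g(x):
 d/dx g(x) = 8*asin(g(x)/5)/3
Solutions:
 Integral(1/asin(_y/5), (_y, g(x))) = C1 + 8*x/3


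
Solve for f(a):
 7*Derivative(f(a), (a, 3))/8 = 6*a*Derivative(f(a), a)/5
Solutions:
 f(a) = C1 + Integral(C2*airyai(2*35^(2/3)*6^(1/3)*a/35) + C3*airybi(2*35^(2/3)*6^(1/3)*a/35), a)


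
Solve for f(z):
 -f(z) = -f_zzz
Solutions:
 f(z) = C3*exp(z) + (C1*sin(sqrt(3)*z/2) + C2*cos(sqrt(3)*z/2))*exp(-z/2)


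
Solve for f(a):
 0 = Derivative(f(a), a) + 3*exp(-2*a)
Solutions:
 f(a) = C1 + 3*exp(-2*a)/2


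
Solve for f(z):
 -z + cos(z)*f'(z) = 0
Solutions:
 f(z) = C1 + Integral(z/cos(z), z)


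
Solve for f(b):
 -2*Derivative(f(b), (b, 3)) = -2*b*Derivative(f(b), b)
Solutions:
 f(b) = C1 + Integral(C2*airyai(b) + C3*airybi(b), b)


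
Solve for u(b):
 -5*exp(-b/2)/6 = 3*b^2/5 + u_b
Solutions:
 u(b) = C1 - b^3/5 + 5*exp(-b/2)/3


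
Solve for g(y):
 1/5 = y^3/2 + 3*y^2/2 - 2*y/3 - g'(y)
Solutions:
 g(y) = C1 + y^4/8 + y^3/2 - y^2/3 - y/5


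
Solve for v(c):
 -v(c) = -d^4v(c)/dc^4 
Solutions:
 v(c) = C1*exp(-c) + C2*exp(c) + C3*sin(c) + C4*cos(c)


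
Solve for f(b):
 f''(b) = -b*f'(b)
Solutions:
 f(b) = C1 + C2*erf(sqrt(2)*b/2)


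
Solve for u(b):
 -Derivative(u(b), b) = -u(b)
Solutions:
 u(b) = C1*exp(b)


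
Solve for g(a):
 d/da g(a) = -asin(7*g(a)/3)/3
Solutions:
 Integral(1/asin(7*_y/3), (_y, g(a))) = C1 - a/3


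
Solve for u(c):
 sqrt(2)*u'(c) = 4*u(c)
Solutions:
 u(c) = C1*exp(2*sqrt(2)*c)


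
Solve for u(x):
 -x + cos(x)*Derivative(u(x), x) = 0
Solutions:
 u(x) = C1 + Integral(x/cos(x), x)


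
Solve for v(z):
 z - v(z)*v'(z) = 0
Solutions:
 v(z) = -sqrt(C1 + z^2)
 v(z) = sqrt(C1 + z^2)


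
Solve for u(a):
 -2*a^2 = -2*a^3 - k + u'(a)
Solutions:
 u(a) = C1 + a^4/2 - 2*a^3/3 + a*k


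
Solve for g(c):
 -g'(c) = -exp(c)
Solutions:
 g(c) = C1 + exp(c)


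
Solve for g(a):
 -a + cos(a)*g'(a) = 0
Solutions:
 g(a) = C1 + Integral(a/cos(a), a)


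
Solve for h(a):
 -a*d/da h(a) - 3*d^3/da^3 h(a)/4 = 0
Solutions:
 h(a) = C1 + Integral(C2*airyai(-6^(2/3)*a/3) + C3*airybi(-6^(2/3)*a/3), a)


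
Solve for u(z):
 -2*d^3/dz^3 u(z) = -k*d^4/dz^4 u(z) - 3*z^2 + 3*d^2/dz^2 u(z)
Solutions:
 u(z) = C1 + C2*z + C3*exp(z*(1 - sqrt(3*k + 1))/k) + C4*exp(z*(sqrt(3*k + 1) + 1)/k) + z^4/12 - 2*z^3/9 + z^2*(3*k + 4)/9


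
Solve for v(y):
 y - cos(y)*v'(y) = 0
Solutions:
 v(y) = C1 + Integral(y/cos(y), y)


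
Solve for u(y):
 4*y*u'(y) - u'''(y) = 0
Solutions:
 u(y) = C1 + Integral(C2*airyai(2^(2/3)*y) + C3*airybi(2^(2/3)*y), y)


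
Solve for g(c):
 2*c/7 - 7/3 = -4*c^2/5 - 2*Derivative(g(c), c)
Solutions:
 g(c) = C1 - 2*c^3/15 - c^2/14 + 7*c/6


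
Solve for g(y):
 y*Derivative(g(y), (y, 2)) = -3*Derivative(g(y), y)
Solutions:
 g(y) = C1 + C2/y^2


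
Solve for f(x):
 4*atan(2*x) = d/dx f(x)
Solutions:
 f(x) = C1 + 4*x*atan(2*x) - log(4*x^2 + 1)


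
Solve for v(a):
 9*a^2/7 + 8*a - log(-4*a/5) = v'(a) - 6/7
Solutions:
 v(a) = C1 + 3*a^3/7 + 4*a^2 - a*log(-a) + a*(-2*log(2) + log(5) + 13/7)


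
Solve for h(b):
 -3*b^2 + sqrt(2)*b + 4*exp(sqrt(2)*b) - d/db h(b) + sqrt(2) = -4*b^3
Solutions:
 h(b) = C1 + b^4 - b^3 + sqrt(2)*b^2/2 + sqrt(2)*b + 2*sqrt(2)*exp(sqrt(2)*b)


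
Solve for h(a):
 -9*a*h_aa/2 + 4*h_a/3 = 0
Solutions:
 h(a) = C1 + C2*a^(35/27)


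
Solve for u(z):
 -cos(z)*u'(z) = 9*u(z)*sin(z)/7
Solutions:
 u(z) = C1*cos(z)^(9/7)


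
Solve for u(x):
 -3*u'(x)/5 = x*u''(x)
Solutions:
 u(x) = C1 + C2*x^(2/5)


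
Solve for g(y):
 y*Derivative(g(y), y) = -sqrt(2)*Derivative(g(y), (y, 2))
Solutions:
 g(y) = C1 + C2*erf(2^(1/4)*y/2)


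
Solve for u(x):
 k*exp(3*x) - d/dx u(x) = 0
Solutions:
 u(x) = C1 + k*exp(3*x)/3


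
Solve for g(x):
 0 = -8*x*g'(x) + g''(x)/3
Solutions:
 g(x) = C1 + C2*erfi(2*sqrt(3)*x)


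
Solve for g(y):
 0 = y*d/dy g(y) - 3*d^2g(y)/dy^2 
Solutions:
 g(y) = C1 + C2*erfi(sqrt(6)*y/6)


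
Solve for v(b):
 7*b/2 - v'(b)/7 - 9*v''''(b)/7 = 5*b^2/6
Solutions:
 v(b) = C1 + C4*exp(-3^(1/3)*b/3) - 35*b^3/18 + 49*b^2/4 + (C2*sin(3^(5/6)*b/6) + C3*cos(3^(5/6)*b/6))*exp(3^(1/3)*b/6)


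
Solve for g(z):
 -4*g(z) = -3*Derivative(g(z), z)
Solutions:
 g(z) = C1*exp(4*z/3)


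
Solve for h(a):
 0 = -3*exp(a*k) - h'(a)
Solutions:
 h(a) = C1 - 3*exp(a*k)/k


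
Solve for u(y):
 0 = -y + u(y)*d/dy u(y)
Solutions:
 u(y) = -sqrt(C1 + y^2)
 u(y) = sqrt(C1 + y^2)


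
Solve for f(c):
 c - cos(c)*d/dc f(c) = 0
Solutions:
 f(c) = C1 + Integral(c/cos(c), c)


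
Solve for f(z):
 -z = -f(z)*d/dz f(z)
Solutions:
 f(z) = -sqrt(C1 + z^2)
 f(z) = sqrt(C1 + z^2)


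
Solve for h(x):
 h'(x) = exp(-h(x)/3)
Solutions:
 h(x) = 3*log(C1 + x/3)


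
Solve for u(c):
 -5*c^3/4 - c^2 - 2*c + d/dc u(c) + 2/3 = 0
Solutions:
 u(c) = C1 + 5*c^4/16 + c^3/3 + c^2 - 2*c/3


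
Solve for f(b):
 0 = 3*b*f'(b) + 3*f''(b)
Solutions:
 f(b) = C1 + C2*erf(sqrt(2)*b/2)


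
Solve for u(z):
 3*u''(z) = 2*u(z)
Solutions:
 u(z) = C1*exp(-sqrt(6)*z/3) + C2*exp(sqrt(6)*z/3)


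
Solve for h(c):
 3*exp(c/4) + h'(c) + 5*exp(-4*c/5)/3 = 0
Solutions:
 h(c) = C1 - 12*exp(c/4) + 25*exp(-4*c/5)/12


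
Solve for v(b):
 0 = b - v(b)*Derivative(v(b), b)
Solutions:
 v(b) = -sqrt(C1 + b^2)
 v(b) = sqrt(C1 + b^2)


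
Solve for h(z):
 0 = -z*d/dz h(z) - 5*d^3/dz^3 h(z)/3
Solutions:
 h(z) = C1 + Integral(C2*airyai(-3^(1/3)*5^(2/3)*z/5) + C3*airybi(-3^(1/3)*5^(2/3)*z/5), z)


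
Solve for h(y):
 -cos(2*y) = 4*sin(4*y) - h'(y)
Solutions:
 h(y) = C1 + sin(2*y)/2 - cos(4*y)


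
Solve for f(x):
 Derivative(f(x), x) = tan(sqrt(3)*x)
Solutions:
 f(x) = C1 - sqrt(3)*log(cos(sqrt(3)*x))/3


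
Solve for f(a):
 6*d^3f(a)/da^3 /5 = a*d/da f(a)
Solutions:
 f(a) = C1 + Integral(C2*airyai(5^(1/3)*6^(2/3)*a/6) + C3*airybi(5^(1/3)*6^(2/3)*a/6), a)


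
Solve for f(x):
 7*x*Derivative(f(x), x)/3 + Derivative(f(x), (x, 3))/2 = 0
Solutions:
 f(x) = C1 + Integral(C2*airyai(-14^(1/3)*3^(2/3)*x/3) + C3*airybi(-14^(1/3)*3^(2/3)*x/3), x)


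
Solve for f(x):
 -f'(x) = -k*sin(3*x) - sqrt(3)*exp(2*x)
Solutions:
 f(x) = C1 - k*cos(3*x)/3 + sqrt(3)*exp(2*x)/2


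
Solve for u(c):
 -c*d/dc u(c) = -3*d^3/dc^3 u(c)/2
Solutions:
 u(c) = C1 + Integral(C2*airyai(2^(1/3)*3^(2/3)*c/3) + C3*airybi(2^(1/3)*3^(2/3)*c/3), c)


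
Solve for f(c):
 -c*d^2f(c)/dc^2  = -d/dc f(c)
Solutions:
 f(c) = C1 + C2*c^2


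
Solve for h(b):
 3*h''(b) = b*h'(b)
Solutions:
 h(b) = C1 + C2*erfi(sqrt(6)*b/6)


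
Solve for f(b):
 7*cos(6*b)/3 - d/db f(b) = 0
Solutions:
 f(b) = C1 + 7*sin(6*b)/18


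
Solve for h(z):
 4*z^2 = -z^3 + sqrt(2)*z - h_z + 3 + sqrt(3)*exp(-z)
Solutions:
 h(z) = C1 - z^4/4 - 4*z^3/3 + sqrt(2)*z^2/2 + 3*z - sqrt(3)*exp(-z)


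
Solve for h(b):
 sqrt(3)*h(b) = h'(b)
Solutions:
 h(b) = C1*exp(sqrt(3)*b)


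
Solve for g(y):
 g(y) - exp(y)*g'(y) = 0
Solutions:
 g(y) = C1*exp(-exp(-y))


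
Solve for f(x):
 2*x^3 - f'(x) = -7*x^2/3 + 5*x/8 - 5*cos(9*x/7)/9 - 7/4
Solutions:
 f(x) = C1 + x^4/2 + 7*x^3/9 - 5*x^2/16 + 7*x/4 + 35*sin(9*x/7)/81


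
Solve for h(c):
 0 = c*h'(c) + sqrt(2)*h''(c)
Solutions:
 h(c) = C1 + C2*erf(2^(1/4)*c/2)


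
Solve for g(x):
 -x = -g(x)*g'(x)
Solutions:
 g(x) = -sqrt(C1 + x^2)
 g(x) = sqrt(C1 + x^2)


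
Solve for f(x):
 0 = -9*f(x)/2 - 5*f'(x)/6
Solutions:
 f(x) = C1*exp(-27*x/5)


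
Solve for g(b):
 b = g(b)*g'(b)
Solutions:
 g(b) = -sqrt(C1 + b^2)
 g(b) = sqrt(C1 + b^2)


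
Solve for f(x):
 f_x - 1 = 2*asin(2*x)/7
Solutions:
 f(x) = C1 + 2*x*asin(2*x)/7 + x + sqrt(1 - 4*x^2)/7


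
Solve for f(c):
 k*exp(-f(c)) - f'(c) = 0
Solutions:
 f(c) = log(C1 + c*k)


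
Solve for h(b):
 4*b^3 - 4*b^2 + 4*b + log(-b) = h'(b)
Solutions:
 h(b) = C1 + b^4 - 4*b^3/3 + 2*b^2 + b*log(-b) - b


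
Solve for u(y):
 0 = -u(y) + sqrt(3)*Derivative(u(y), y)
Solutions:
 u(y) = C1*exp(sqrt(3)*y/3)


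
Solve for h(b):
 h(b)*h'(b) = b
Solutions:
 h(b) = -sqrt(C1 + b^2)
 h(b) = sqrt(C1 + b^2)


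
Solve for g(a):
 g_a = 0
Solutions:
 g(a) = C1


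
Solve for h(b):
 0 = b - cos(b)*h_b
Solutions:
 h(b) = C1 + Integral(b/cos(b), b)


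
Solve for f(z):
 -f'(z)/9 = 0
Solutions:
 f(z) = C1


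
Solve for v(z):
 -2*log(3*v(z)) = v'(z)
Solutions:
 Integral(1/(log(_y) + log(3)), (_y, v(z)))/2 = C1 - z


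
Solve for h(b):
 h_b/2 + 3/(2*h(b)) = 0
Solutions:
 h(b) = -sqrt(C1 - 6*b)
 h(b) = sqrt(C1 - 6*b)


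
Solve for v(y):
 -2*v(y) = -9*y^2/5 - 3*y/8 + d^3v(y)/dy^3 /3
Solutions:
 v(y) = C3*exp(-6^(1/3)*y) + 9*y^2/10 + 3*y/16 + (C1*sin(2^(1/3)*3^(5/6)*y/2) + C2*cos(2^(1/3)*3^(5/6)*y/2))*exp(6^(1/3)*y/2)


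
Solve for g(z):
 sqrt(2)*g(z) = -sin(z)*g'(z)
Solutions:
 g(z) = C1*(cos(z) + 1)^(sqrt(2)/2)/(cos(z) - 1)^(sqrt(2)/2)


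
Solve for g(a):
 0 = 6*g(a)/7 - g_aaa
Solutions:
 g(a) = C3*exp(6^(1/3)*7^(2/3)*a/7) + (C1*sin(2^(1/3)*3^(5/6)*7^(2/3)*a/14) + C2*cos(2^(1/3)*3^(5/6)*7^(2/3)*a/14))*exp(-6^(1/3)*7^(2/3)*a/14)


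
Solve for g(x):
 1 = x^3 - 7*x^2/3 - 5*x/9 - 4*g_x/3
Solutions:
 g(x) = C1 + 3*x^4/16 - 7*x^3/12 - 5*x^2/24 - 3*x/4


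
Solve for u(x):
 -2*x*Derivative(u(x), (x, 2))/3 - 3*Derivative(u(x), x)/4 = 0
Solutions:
 u(x) = C1 + C2/x^(1/8)


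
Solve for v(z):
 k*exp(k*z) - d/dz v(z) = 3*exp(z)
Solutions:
 v(z) = C1 - 3*exp(z) + exp(k*z)


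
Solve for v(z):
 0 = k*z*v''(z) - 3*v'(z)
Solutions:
 v(z) = C1 + z^(((re(k) + 3)*re(k) + im(k)^2)/(re(k)^2 + im(k)^2))*(C2*sin(3*log(z)*Abs(im(k))/(re(k)^2 + im(k)^2)) + C3*cos(3*log(z)*im(k)/(re(k)^2 + im(k)^2)))


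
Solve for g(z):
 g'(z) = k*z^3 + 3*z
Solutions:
 g(z) = C1 + k*z^4/4 + 3*z^2/2


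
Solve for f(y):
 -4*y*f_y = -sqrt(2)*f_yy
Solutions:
 f(y) = C1 + C2*erfi(2^(1/4)*y)


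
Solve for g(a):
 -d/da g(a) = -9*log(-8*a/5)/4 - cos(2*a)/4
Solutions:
 g(a) = C1 + 9*a*log(-a)/4 - 3*a*log(5) - 9*a/4 + 3*a*log(10)/4 + 6*a*log(2) + sin(2*a)/8


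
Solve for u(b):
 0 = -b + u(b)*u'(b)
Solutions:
 u(b) = -sqrt(C1 + b^2)
 u(b) = sqrt(C1 + b^2)


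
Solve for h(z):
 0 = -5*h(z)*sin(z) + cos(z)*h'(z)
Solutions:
 h(z) = C1/cos(z)^5


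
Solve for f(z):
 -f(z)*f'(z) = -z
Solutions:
 f(z) = -sqrt(C1 + z^2)
 f(z) = sqrt(C1 + z^2)


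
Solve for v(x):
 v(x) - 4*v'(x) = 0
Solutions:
 v(x) = C1*exp(x/4)


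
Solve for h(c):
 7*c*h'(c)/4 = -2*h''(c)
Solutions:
 h(c) = C1 + C2*erf(sqrt(7)*c/4)


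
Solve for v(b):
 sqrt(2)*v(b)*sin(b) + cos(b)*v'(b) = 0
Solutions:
 v(b) = C1*cos(b)^(sqrt(2))


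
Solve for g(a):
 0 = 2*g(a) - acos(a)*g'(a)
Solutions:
 g(a) = C1*exp(2*Integral(1/acos(a), a))


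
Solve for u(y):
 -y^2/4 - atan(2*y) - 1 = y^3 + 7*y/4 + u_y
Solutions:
 u(y) = C1 - y^4/4 - y^3/12 - 7*y^2/8 - y*atan(2*y) - y + log(4*y^2 + 1)/4


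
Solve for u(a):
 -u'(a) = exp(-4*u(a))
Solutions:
 u(a) = log(-I*(C1 - 4*a)^(1/4))
 u(a) = log(I*(C1 - 4*a)^(1/4))
 u(a) = log(-(C1 - 4*a)^(1/4))
 u(a) = log(C1 - 4*a)/4


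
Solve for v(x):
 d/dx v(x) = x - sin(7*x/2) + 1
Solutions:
 v(x) = C1 + x^2/2 + x + 2*cos(7*x/2)/7


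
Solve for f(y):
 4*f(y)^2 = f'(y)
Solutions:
 f(y) = -1/(C1 + 4*y)


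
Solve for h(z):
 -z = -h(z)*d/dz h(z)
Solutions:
 h(z) = -sqrt(C1 + z^2)
 h(z) = sqrt(C1 + z^2)


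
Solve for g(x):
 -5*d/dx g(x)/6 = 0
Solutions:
 g(x) = C1


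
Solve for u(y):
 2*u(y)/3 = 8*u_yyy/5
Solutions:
 u(y) = C3*exp(90^(1/3)*y/6) + (C1*sin(10^(1/3)*3^(1/6)*y/4) + C2*cos(10^(1/3)*3^(1/6)*y/4))*exp(-90^(1/3)*y/12)


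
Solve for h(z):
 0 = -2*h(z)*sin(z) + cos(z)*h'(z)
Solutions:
 h(z) = C1/cos(z)^2


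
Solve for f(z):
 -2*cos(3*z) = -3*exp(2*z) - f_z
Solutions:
 f(z) = C1 - 3*exp(2*z)/2 + 2*sin(3*z)/3


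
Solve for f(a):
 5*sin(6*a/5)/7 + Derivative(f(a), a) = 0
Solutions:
 f(a) = C1 + 25*cos(6*a/5)/42


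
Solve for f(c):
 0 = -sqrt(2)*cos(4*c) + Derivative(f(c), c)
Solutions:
 f(c) = C1 + sqrt(2)*sin(4*c)/4


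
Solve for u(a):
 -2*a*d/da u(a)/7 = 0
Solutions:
 u(a) = C1


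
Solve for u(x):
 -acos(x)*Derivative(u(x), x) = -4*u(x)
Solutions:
 u(x) = C1*exp(4*Integral(1/acos(x), x))


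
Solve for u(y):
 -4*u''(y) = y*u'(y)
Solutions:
 u(y) = C1 + C2*erf(sqrt(2)*y/4)


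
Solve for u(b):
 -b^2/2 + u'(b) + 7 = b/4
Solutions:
 u(b) = C1 + b^3/6 + b^2/8 - 7*b


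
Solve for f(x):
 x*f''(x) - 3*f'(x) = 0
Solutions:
 f(x) = C1 + C2*x^4


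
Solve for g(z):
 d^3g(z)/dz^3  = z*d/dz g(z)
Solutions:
 g(z) = C1 + Integral(C2*airyai(z) + C3*airybi(z), z)


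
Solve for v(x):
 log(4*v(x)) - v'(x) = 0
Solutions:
 -Integral(1/(log(_y) + 2*log(2)), (_y, v(x))) = C1 - x


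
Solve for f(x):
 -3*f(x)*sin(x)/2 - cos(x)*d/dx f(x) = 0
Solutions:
 f(x) = C1*cos(x)^(3/2)


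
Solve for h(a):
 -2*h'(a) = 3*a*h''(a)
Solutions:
 h(a) = C1 + C2*a^(1/3)


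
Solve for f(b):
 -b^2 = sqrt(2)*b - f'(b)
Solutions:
 f(b) = C1 + b^3/3 + sqrt(2)*b^2/2


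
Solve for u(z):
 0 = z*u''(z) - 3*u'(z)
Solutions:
 u(z) = C1 + C2*z^4


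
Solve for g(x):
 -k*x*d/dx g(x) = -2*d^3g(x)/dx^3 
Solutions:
 g(x) = C1 + Integral(C2*airyai(2^(2/3)*k^(1/3)*x/2) + C3*airybi(2^(2/3)*k^(1/3)*x/2), x)


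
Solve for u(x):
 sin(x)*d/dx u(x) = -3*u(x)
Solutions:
 u(x) = C1*(cos(x) + 1)^(3/2)/(cos(x) - 1)^(3/2)


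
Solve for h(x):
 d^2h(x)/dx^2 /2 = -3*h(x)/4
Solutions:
 h(x) = C1*sin(sqrt(6)*x/2) + C2*cos(sqrt(6)*x/2)


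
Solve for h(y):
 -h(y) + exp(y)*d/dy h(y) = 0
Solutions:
 h(y) = C1*exp(-exp(-y))


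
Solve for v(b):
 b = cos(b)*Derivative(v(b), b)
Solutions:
 v(b) = C1 + Integral(b/cos(b), b)


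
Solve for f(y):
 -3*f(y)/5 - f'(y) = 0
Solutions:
 f(y) = C1*exp(-3*y/5)


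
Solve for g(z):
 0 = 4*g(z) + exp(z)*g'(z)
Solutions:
 g(z) = C1*exp(4*exp(-z))


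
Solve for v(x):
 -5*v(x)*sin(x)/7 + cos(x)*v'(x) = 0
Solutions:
 v(x) = C1/cos(x)^(5/7)


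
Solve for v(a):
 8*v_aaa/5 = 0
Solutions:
 v(a) = C1 + C2*a + C3*a^2


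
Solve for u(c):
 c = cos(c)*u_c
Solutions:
 u(c) = C1 + Integral(c/cos(c), c)


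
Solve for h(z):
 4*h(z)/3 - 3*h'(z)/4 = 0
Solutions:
 h(z) = C1*exp(16*z/9)


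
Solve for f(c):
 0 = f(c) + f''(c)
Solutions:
 f(c) = C1*sin(c) + C2*cos(c)


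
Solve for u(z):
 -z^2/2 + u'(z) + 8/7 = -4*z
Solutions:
 u(z) = C1 + z^3/6 - 2*z^2 - 8*z/7


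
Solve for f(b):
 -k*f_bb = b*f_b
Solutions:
 f(b) = C1 + C2*sqrt(k)*erf(sqrt(2)*b*sqrt(1/k)/2)


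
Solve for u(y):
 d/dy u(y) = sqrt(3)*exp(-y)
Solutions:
 u(y) = C1 - sqrt(3)*exp(-y)


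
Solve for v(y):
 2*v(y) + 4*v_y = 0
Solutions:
 v(y) = C1*exp(-y/2)


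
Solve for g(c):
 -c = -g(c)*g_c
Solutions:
 g(c) = -sqrt(C1 + c^2)
 g(c) = sqrt(C1 + c^2)


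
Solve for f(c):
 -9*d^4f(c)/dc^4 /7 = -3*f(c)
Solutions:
 f(c) = C1*exp(-3^(3/4)*7^(1/4)*c/3) + C2*exp(3^(3/4)*7^(1/4)*c/3) + C3*sin(3^(3/4)*7^(1/4)*c/3) + C4*cos(3^(3/4)*7^(1/4)*c/3)


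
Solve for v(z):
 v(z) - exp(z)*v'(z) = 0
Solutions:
 v(z) = C1*exp(-exp(-z))


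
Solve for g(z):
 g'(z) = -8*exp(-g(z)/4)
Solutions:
 g(z) = 4*log(C1 - 2*z)


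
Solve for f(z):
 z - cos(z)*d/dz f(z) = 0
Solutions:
 f(z) = C1 + Integral(z/cos(z), z)


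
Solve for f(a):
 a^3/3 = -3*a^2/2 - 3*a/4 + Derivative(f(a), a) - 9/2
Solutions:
 f(a) = C1 + a^4/12 + a^3/2 + 3*a^2/8 + 9*a/2


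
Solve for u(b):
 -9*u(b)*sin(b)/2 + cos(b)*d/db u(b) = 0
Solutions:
 u(b) = C1/cos(b)^(9/2)


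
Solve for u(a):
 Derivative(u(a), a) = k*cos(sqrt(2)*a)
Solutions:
 u(a) = C1 + sqrt(2)*k*sin(sqrt(2)*a)/2


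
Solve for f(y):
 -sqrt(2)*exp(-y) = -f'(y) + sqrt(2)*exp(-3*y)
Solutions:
 f(y) = C1 - sqrt(2)*exp(-y) - sqrt(2)*exp(-3*y)/3


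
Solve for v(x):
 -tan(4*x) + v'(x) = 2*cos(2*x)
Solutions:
 v(x) = C1 - log(cos(4*x))/4 + sin(2*x)


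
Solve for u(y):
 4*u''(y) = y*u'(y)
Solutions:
 u(y) = C1 + C2*erfi(sqrt(2)*y/4)


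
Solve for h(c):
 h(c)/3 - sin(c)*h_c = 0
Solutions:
 h(c) = C1*(cos(c) - 1)^(1/6)/(cos(c) + 1)^(1/6)


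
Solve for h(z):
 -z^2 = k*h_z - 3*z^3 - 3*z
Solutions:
 h(z) = C1 + 3*z^4/(4*k) - z^3/(3*k) + 3*z^2/(2*k)


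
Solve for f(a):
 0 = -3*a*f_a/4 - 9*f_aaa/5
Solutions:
 f(a) = C1 + Integral(C2*airyai(-90^(1/3)*a/6) + C3*airybi(-90^(1/3)*a/6), a)


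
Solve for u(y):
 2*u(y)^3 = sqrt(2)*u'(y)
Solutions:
 u(y) = -sqrt(2)*sqrt(-1/(C1 + sqrt(2)*y))/2
 u(y) = sqrt(2)*sqrt(-1/(C1 + sqrt(2)*y))/2


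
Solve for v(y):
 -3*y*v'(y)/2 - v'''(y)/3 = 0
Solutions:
 v(y) = C1 + Integral(C2*airyai(-6^(2/3)*y/2) + C3*airybi(-6^(2/3)*y/2), y)


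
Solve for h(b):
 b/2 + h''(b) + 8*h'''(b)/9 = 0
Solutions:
 h(b) = C1 + C2*b + C3*exp(-9*b/8) - b^3/12 + 2*b^2/9


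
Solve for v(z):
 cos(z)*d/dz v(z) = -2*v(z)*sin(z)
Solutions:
 v(z) = C1*cos(z)^2


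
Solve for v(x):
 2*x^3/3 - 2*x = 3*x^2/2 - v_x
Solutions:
 v(x) = C1 - x^4/6 + x^3/2 + x^2


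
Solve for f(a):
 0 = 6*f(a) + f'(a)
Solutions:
 f(a) = C1*exp(-6*a)


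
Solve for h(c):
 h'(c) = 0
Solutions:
 h(c) = C1


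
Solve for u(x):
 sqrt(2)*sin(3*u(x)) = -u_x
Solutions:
 u(x) = -acos((-C1 - exp(6*sqrt(2)*x))/(C1 - exp(6*sqrt(2)*x)))/3 + 2*pi/3
 u(x) = acos((-C1 - exp(6*sqrt(2)*x))/(C1 - exp(6*sqrt(2)*x)))/3


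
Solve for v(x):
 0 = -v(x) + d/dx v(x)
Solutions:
 v(x) = C1*exp(x)


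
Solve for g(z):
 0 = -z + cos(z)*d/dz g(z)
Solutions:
 g(z) = C1 + Integral(z/cos(z), z)


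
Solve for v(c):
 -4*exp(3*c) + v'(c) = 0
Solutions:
 v(c) = C1 + 4*exp(3*c)/3


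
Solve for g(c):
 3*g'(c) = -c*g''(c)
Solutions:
 g(c) = C1 + C2/c^2


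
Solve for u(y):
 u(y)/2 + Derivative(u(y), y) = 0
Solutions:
 u(y) = C1*exp(-y/2)


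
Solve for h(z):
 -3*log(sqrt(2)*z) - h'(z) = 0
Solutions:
 h(z) = C1 - 3*z*log(z) - 3*z*log(2)/2 + 3*z


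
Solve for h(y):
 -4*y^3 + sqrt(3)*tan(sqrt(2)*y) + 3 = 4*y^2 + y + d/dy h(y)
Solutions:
 h(y) = C1 - y^4 - 4*y^3/3 - y^2/2 + 3*y - sqrt(6)*log(cos(sqrt(2)*y))/2


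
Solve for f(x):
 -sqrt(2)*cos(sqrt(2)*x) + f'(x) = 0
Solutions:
 f(x) = C1 + sin(sqrt(2)*x)


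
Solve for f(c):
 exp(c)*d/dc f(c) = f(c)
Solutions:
 f(c) = C1*exp(-exp(-c))


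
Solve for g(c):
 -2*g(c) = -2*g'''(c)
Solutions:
 g(c) = C3*exp(c) + (C1*sin(sqrt(3)*c/2) + C2*cos(sqrt(3)*c/2))*exp(-c/2)


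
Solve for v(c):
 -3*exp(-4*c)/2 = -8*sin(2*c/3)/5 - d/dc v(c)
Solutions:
 v(c) = C1 + 12*cos(2*c/3)/5 - 3*exp(-4*c)/8


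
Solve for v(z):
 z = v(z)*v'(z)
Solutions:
 v(z) = -sqrt(C1 + z^2)
 v(z) = sqrt(C1 + z^2)


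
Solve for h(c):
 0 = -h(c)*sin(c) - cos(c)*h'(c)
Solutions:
 h(c) = C1*cos(c)


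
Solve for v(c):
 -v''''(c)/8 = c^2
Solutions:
 v(c) = C1 + C2*c + C3*c^2 + C4*c^3 - c^6/45


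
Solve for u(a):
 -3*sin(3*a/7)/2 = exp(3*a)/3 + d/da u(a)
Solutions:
 u(a) = C1 - exp(3*a)/9 + 7*cos(3*a/7)/2


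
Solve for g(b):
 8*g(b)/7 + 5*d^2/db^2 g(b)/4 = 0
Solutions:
 g(b) = C1*sin(4*sqrt(70)*b/35) + C2*cos(4*sqrt(70)*b/35)


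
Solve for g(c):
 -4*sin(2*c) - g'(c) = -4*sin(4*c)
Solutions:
 g(c) = C1 + 2*cos(2*c) - cos(4*c)


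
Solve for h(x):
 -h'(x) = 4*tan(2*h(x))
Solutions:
 h(x) = -asin(C1*exp(-8*x))/2 + pi/2
 h(x) = asin(C1*exp(-8*x))/2


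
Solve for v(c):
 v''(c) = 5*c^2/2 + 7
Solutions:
 v(c) = C1 + C2*c + 5*c^4/24 + 7*c^2/2


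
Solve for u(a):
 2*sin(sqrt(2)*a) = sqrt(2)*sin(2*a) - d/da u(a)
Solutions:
 u(a) = C1 - sqrt(2)*cos(2*a)/2 + sqrt(2)*cos(sqrt(2)*a)


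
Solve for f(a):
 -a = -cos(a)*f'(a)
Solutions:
 f(a) = C1 + Integral(a/cos(a), a)


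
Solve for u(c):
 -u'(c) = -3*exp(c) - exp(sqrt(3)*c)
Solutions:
 u(c) = C1 + 3*exp(c) + sqrt(3)*exp(sqrt(3)*c)/3


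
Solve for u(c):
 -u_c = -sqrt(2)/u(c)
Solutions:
 u(c) = -sqrt(C1 + 2*sqrt(2)*c)
 u(c) = sqrt(C1 + 2*sqrt(2)*c)


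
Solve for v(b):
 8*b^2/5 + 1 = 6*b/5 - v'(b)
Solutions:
 v(b) = C1 - 8*b^3/15 + 3*b^2/5 - b


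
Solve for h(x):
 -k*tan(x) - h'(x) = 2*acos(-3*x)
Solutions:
 h(x) = C1 + k*log(cos(x)) - 2*x*acos(-3*x) - 2*sqrt(1 - 9*x^2)/3


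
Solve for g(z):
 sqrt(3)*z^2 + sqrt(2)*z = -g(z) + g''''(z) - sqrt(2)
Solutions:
 g(z) = C1*exp(-z) + C2*exp(z) + C3*sin(z) + C4*cos(z) - sqrt(3)*z^2 - sqrt(2)*z - sqrt(2)


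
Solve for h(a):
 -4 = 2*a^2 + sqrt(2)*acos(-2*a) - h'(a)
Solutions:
 h(a) = C1 + 2*a^3/3 + 4*a + sqrt(2)*(a*acos(-2*a) + sqrt(1 - 4*a^2)/2)


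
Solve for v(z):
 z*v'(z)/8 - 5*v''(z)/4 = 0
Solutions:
 v(z) = C1 + C2*erfi(sqrt(5)*z/10)


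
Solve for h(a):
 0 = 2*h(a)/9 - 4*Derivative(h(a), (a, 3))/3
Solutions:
 h(a) = C3*exp(6^(2/3)*a/6) + (C1*sin(2^(2/3)*3^(1/6)*a/4) + C2*cos(2^(2/3)*3^(1/6)*a/4))*exp(-6^(2/3)*a/12)


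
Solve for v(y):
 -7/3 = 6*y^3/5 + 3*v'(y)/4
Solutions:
 v(y) = C1 - 2*y^4/5 - 28*y/9


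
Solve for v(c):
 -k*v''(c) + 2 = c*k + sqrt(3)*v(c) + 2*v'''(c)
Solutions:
 v(c) = C1*exp(-c*(k^2/(k^3 + sqrt(-k^6 + (k^3 + 54*sqrt(3))^2) + 54*sqrt(3))^(1/3) + k + (k^3 + sqrt(-k^6 + (k^3 + 54*sqrt(3))^2) + 54*sqrt(3))^(1/3))/6) + C2*exp(c*(-4*k^2/((-1 + sqrt(3)*I)*(k^3 + sqrt(-k^6 + (k^3 + 54*sqrt(3))^2) + 54*sqrt(3))^(1/3)) - 2*k + (k^3 + sqrt(-k^6 + (k^3 + 54*sqrt(3))^2) + 54*sqrt(3))^(1/3) - sqrt(3)*I*(k^3 + sqrt(-k^6 + (k^3 + 54*sqrt(3))^2) + 54*sqrt(3))^(1/3))/12) + C3*exp(c*(4*k^2/((1 + sqrt(3)*I)*(k^3 + sqrt(-k^6 + (k^3 + 54*sqrt(3))^2) + 54*sqrt(3))^(1/3)) - 2*k + (k^3 + sqrt(-k^6 + (k^3 + 54*sqrt(3))^2) + 54*sqrt(3))^(1/3) + sqrt(3)*I*(k^3 + sqrt(-k^6 + (k^3 + 54*sqrt(3))^2) + 54*sqrt(3))^(1/3))/12) - sqrt(3)*c*k/3 + 2*sqrt(3)/3


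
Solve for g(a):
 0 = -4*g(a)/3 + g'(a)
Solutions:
 g(a) = C1*exp(4*a/3)


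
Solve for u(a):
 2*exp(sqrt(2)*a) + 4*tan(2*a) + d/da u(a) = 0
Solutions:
 u(a) = C1 - sqrt(2)*exp(sqrt(2)*a) + 2*log(cos(2*a))
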